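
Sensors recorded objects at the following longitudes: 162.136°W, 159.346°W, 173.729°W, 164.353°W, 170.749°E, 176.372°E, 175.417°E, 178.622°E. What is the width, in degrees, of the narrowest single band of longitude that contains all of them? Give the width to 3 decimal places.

Sort the longitudes: -173.729°, -164.353°, -162.136°, -159.346°, +170.749°, +175.417°, +176.372°, +178.622°.
Eastward gaps between consecutive values (wrapping around): 9.376°, 2.217°, 2.790°, 330.095°, 4.668°, 0.955°, 2.250°, 7.649°.
Largest gap = 330.095° ⇒ minimal covering band is its complement: 360° − 330.095° = 29.905°.
Band runs from +170.749° eastward to -159.346°, crossing the antimeridian.

29.905°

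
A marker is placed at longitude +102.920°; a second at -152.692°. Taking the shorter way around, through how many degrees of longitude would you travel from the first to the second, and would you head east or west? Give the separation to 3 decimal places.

104.388° east

Raw difference: -152.692 − 102.920 = -255.612°.
Normalise into (−180°, 180°]: -255.612° + 360° = 104.388°.
Positive ⇒ the second point lies to the east; separation 104.388°.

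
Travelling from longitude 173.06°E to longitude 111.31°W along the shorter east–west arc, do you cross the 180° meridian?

Yes

Naïve |-111.31 − 173.06| = 284.37° > 180°, so the shorter arc goes the other way round — across 180°.
Signed shortest Δλ = ((-111.31 − 173.06 + 180) mod 360) − 180 = 75.63°.
Going east by 75.63° from +173.06° passes through 180° before reaching -111.31°.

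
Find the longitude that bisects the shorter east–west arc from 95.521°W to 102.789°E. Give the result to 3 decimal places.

Signed shortest Δλ from -95.521° to +102.789° is -161.690°.
Midpoint longitude = -95.521° + (-161.690°)/2 = -95.521° − 80.845° = -176.366°.
(The naïve average (-95.521 + +102.789)/2 = 3.634° is on the wrong side of the globe.)

176.366°W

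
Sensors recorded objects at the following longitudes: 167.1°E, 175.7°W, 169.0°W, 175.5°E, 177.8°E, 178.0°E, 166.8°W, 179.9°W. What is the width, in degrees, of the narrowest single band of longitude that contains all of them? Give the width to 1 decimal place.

26.1°

Sort the longitudes: -179.9°, -175.7°, -169.0°, -166.8°, +167.1°, +175.5°, +177.8°, +178.0°.
Eastward gaps between consecutive values (wrapping around): 4.2°, 6.7°, 2.2°, 333.9°, 8.4°, 2.3°, 0.2°, 2.1°.
Largest gap = 333.9° ⇒ minimal covering band is its complement: 360° − 333.9° = 26.1°.
Band runs from +167.1° eastward to -166.8°, crossing the antimeridian.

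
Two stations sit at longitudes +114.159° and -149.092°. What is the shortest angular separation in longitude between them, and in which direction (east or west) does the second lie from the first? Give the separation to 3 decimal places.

Raw difference: -149.092 − 114.159 = -263.251°.
Normalise into (−180°, 180°]: -263.251° + 360° = 96.749°.
Positive ⇒ the second point lies to the east; separation 96.749°.

96.749° east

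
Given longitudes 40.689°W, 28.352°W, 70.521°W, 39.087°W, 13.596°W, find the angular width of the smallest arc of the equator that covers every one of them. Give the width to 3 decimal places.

Sort the longitudes: -70.521°, -40.689°, -39.087°, -28.352°, -13.596°.
Eastward gaps between consecutive values (wrapping around): 29.832°, 1.602°, 10.735°, 14.756°, 303.075°.
Largest gap = 303.075° ⇒ minimal covering band is its complement: 360° − 303.075° = 56.925°.
Band runs from -70.521° eastward to -13.596°.

56.925°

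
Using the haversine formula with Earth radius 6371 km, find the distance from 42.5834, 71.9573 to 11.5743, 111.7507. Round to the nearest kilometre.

Δλ = 111.7507 − 71.9573 = 39.7934°.
Δφ = 11.5743 − 42.5834 = -31.0091°.
a = sin²(Δφ/2) + cos φ₁ · cos φ₂ · sin²(Δλ/2) = 0.155002.
c = 2·atan2(√a, √(1−a)) = 0.80931 rad → d = 6371·c ≈ 5156.13 km.

5156 km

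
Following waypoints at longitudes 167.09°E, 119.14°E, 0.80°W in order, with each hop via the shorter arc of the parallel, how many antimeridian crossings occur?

Leg 1: +167.09° → +119.14°, shortest Δλ = -47.95° (west) — does not cross 180°.
Leg 2: +119.14° → -0.80°, shortest Δλ = -119.94° (west) — does not cross 180°.
Total crossings: 0.

0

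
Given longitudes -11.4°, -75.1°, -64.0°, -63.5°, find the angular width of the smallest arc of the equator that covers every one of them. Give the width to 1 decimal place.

63.7°

Sort the longitudes: -75.1°, -64.0°, -63.5°, -11.4°.
Eastward gaps between consecutive values (wrapping around): 11.1°, 0.5°, 52.1°, 296.3°.
Largest gap = 296.3° ⇒ minimal covering band is its complement: 360° − 296.3° = 63.7°.
Band runs from -75.1° eastward to -11.4°.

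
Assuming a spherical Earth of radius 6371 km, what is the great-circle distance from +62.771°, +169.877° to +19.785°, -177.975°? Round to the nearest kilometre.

Δλ = -177.975 − 169.877 = -347.852°; wrapped into (−180°, 180°]: 12.148°.
Δφ = 19.785 − 62.771 = -42.986°.
a = sin²(Δφ/2) + cos φ₁ · cos φ₂ · sin²(Δλ/2) = 0.139060.
c = 2·atan2(√a, √(1−a)) = 0.76428 rad → d = 6371·c ≈ 4869.24 km.

4869 km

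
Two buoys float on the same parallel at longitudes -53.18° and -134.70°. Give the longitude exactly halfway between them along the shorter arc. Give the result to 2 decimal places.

-93.94°

Signed shortest Δλ from -53.18° to -134.70° is -81.52°.
Midpoint longitude = -53.18° + (-81.52°)/2 = -53.18° − 40.76° = -93.94°.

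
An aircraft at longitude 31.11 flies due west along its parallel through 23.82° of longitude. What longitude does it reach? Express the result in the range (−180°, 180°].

Start at +31.11°; shift −23.82° → +7.29°.
+7.29° already lies in (−180°, 180°].

+7.29°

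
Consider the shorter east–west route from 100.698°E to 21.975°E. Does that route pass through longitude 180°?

No

Signed shortest Δλ = ((21.975 − 100.698 + 180) mod 360) − 180 = -78.723°.
Going west by 78.723° from +100.698° reaches +21.975° without touching 180°.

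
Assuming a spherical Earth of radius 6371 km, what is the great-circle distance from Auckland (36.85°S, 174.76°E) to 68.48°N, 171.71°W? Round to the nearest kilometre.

11766 km

Δλ = -171.71 − 174.76 = -346.47°; wrapped into (−180°, 180°]: 13.53°.
Δφ = 68.48 − -36.85 = 105.33°.
a = sin²(Δφ/2) + cos φ₁ · cos φ₂ · sin²(Δλ/2) = 0.636262.
c = 2·atan2(√a, √(1−a)) = 1.84681 rad → d = 6371·c ≈ 11766.04 km.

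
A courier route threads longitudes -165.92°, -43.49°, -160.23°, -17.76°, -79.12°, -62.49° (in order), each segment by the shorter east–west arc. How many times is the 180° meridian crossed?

Leg 1: -165.92° → -43.49°, shortest Δλ = 122.43° (east) — does not cross 180°.
Leg 2: -43.49° → -160.23°, shortest Δλ = -116.74° (west) — does not cross 180°.
Leg 3: -160.23° → -17.76°, shortest Δλ = 142.47° (east) — does not cross 180°.
Leg 4: -17.76° → -79.12°, shortest Δλ = -61.36° (west) — does not cross 180°.
Leg 5: -79.12° → -62.49°, shortest Δλ = 16.63° (east) — does not cross 180°.
Total crossings: 0.

0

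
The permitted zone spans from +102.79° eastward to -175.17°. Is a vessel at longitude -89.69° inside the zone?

Band width going east from +102.79° to -175.17°: ((-175.17 − 102.79) mod 360) = 82.04°.
Offset of -89.69° east of the west edge: ((-89.69 − 102.79) mod 360) = 167.52°.
167.52° > 82.04° ⇒ outside.

No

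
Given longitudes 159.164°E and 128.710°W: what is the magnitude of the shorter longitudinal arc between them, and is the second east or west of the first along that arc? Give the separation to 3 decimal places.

Raw difference: -128.710 − 159.164 = -287.874°.
Normalise into (−180°, 180°]: -287.874° + 360° = 72.126°.
Positive ⇒ the second point lies to the east; separation 72.126°.

72.126° east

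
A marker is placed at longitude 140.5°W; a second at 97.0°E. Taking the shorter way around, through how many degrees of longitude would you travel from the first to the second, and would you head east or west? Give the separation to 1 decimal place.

Raw difference: 97.0 − -140.5 = 237.5°.
Normalise into (−180°, 180°]: 237.5° − 360° = -122.5°.
Negative ⇒ the second point lies to the west; separation 122.5°.

122.5° west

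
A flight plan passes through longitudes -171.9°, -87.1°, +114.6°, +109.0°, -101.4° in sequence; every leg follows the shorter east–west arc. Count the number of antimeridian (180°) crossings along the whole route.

2

Leg 1: -171.9° → -87.1°, shortest Δλ = 84.8° (east) — does not cross 180°.
Leg 2: -87.1° → +114.6°, shortest Δλ = -158.3° (west) — crosses 180°.
Leg 3: +114.6° → +109.0°, shortest Δλ = -5.6° (west) — does not cross 180°.
Leg 4: +109.0° → -101.4°, shortest Δλ = 149.6° (east) — crosses 180°.
Total crossings: 2.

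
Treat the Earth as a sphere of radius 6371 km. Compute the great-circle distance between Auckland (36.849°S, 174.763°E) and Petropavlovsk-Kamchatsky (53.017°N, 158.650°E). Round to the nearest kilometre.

10113 km

Δλ = 158.650 − 174.763 = -16.113°.
Δφ = 53.017 − -36.849 = 89.866°.
a = sin²(Δφ/2) + cos φ₁ · cos φ₂ · sin²(Δλ/2) = 0.508286.
c = 2·atan2(√a, √(1−a)) = 1.58737 rad → d = 6371·c ≈ 10113.13 km.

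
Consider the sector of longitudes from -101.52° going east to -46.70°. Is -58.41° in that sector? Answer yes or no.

Band width going east from -101.52° to -46.70°: ((-46.70 − -101.52) mod 360) = 54.82°.
Offset of -58.41° east of the west edge: ((-58.41 − -101.52) mod 360) = 43.11°.
43.11° ≤ 54.82° ⇒ inside.

Yes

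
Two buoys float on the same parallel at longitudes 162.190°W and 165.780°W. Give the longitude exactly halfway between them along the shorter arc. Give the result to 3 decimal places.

163.985°W

Signed shortest Δλ from -162.190° to -165.780° is -3.590°.
Midpoint longitude = -162.190° + (-3.590°)/2 = -162.190° − 1.795° = -163.985°.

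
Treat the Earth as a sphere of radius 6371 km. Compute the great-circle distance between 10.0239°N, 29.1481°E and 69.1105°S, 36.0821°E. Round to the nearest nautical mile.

4760 nmi

Δλ = 36.0821 − 29.1481 = 6.9340°.
Δφ = -69.1105 − 10.0239 = -79.1344°.
a = sin²(Δφ/2) + cos φ₁ · cos φ₂ · sin²(Δλ/2) = 0.407031.
c = 2·atan2(√a, √(1−a)) = 1.38377 rad → d = 6371·c ≈ 8816.00 km ≈ 4760.26 nmi.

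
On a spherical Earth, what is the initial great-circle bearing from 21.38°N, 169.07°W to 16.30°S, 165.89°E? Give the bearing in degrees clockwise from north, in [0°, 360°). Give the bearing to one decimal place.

215.1°

Δλ = 165.89 − -169.07 = 334.96°; wrapped into (−180°, 180°]: -25.04°.
θ = atan2( sin Δλ · cos φ₂ , cos φ₁ · sin φ₂ − sin φ₁ · cos φ₂ · cos Δλ )
  = atan2(-0.40624, -0.57836) = -144.916° → normalised to [0°, 360°): 215.084°.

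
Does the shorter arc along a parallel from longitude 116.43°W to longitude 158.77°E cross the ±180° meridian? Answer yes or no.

Yes

Naïve |158.77 − -116.43| = 275.2° > 180°, so the shorter arc goes the other way round — across 180°.
Signed shortest Δλ = ((158.77 − -116.43 + 180) mod 360) − 180 = -84.8°.
Going west by 84.8° from -116.43° passes through 180° before reaching +158.77°.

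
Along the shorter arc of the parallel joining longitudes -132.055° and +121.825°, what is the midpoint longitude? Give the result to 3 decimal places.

+174.885°

Signed shortest Δλ from -132.055° to +121.825° is -106.120°.
Midpoint longitude = -132.055° + (-106.120°)/2 = -132.055° − 53.060° = -185.115°.
Normalise into (−180°, 180°]: +174.885°.
(The naïve average (-132.055 + +121.825)/2 = -5.115° is on the wrong side of the globe.)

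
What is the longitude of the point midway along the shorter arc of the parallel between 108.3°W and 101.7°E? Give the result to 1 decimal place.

176.7°E

Signed shortest Δλ from -108.3° to +101.7° is -150.0°.
Midpoint longitude = -108.3° + (-150.0°)/2 = -108.3° − 75.0° = -183.3°.
Normalise into (−180°, 180°]: +176.7°.
(The naïve average (-108.3 + +101.7)/2 = -3.3° is on the wrong side of the globe.)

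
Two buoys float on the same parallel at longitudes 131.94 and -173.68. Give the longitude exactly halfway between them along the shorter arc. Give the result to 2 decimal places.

+159.13°

Signed shortest Δλ from +131.94° to -173.68° is +54.38°.
Midpoint longitude = +131.94° + (+54.38°)/2 = +131.94° + 27.19° = +159.13°.
(The naïve average (+131.94 + -173.68)/2 = -20.87° is on the wrong side of the globe.)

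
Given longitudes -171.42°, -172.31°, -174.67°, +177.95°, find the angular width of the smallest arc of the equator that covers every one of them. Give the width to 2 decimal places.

Sort the longitudes: -174.67°, -172.31°, -171.42°, +177.95°.
Eastward gaps between consecutive values (wrapping around): 2.36°, 0.89°, 349.37°, 7.38°.
Largest gap = 349.37° ⇒ minimal covering band is its complement: 360° − 349.37° = 10.63°.
Band runs from +177.95° eastward to -171.42°, crossing the antimeridian.

10.63°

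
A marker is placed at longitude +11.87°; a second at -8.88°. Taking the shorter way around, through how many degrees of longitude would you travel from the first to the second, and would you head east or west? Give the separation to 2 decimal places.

20.75° west

Raw difference: -8.88 − 11.87 = -20.75°.
Normalise into (−180°, 180°]: -20.75° stays -20.75°.
Negative ⇒ the second point lies to the west; separation 20.75°.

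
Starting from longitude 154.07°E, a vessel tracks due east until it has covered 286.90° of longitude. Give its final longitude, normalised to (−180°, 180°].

80.97°E

Start at +154.07°; shift +286.90° → +440.97°.
+440.97° lies outside (−180°, 180°]; subtract 360° → +80.97°.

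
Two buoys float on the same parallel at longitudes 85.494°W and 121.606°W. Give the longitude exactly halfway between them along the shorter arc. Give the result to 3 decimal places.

Signed shortest Δλ from -85.494° to -121.606° is -36.112°.
Midpoint longitude = -85.494° + (-36.112°)/2 = -85.494° − 18.056° = -103.550°.

103.550°W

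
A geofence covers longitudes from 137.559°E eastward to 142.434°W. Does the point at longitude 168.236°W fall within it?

Band width going east from +137.559° to -142.434°: ((-142.434 − 137.559) mod 360) = 80.007°.
Offset of -168.236° east of the west edge: ((-168.236 − 137.559) mod 360) = 54.205°.
54.205° ≤ 80.007° ⇒ inside.

Yes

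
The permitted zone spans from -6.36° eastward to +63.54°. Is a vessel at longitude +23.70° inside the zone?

Yes

Band width going east from -6.36° to +63.54°: ((63.54 − -6.36) mod 360) = 69.90°.
Offset of +23.70° east of the west edge: ((23.70 − -6.36) mod 360) = 30.06°.
30.06° ≤ 69.90° ⇒ inside.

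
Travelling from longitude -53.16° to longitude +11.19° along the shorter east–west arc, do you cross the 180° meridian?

No

Signed shortest Δλ = ((11.19 − -53.16 + 180) mod 360) − 180 = 64.35°.
Going east by 64.35° from -53.16° reaches +11.19° without touching 180°.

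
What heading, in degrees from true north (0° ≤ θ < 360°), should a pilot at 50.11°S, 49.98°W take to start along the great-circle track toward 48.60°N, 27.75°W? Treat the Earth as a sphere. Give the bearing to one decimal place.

14.7°

Δλ = -27.75 − -49.98 = 22.23°.
θ = atan2( sin Δλ · cos φ₂ , cos φ₁ · sin φ₂ − sin φ₁ · cos φ₂ · cos Δλ )
  = atan2(0.25019, 0.95075) = 14.743° → normalised to [0°, 360°): 14.743°.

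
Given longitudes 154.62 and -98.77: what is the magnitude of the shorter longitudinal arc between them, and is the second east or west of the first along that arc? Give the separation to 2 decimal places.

106.61° east

Raw difference: -98.77 − 154.62 = -253.39°.
Normalise into (−180°, 180°]: -253.39° + 360° = 106.61°.
Positive ⇒ the second point lies to the east; separation 106.61°.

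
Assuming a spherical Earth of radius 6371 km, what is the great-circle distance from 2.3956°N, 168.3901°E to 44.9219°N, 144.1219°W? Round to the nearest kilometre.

6616 km

Δλ = -144.1219 − 168.3901 = -312.5120°; wrapped into (−180°, 180°]: 47.4880°.
Δφ = 44.9219 − 2.3956 = 42.5263°.
a = sin²(Δφ/2) + cos φ₁ · cos φ₂ · sin²(Δλ/2) = 0.246214.
c = 2·atan2(√a, √(1−a)) = 1.03843 rad → d = 6371·c ≈ 6615.85 km.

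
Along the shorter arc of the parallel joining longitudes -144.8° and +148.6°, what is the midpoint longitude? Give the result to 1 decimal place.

Signed shortest Δλ from -144.8° to +148.6° is -66.6°.
Midpoint longitude = -144.8° + (-66.6°)/2 = -144.8° − 33.3° = -178.1°.
(The naïve average (-144.8 + +148.6)/2 = 1.9° is on the wrong side of the globe.)

-178.1°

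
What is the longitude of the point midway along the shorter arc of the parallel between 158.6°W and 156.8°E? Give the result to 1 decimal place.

Signed shortest Δλ from -158.6° to +156.8° is -44.6°.
Midpoint longitude = -158.6° + (-44.6°)/2 = -158.6° − 22.3° = -180.9°.
Normalise into (−180°, 180°]: +179.1°.
(The naïve average (-158.6 + +156.8)/2 = -0.9° is on the wrong side of the globe.)

179.1°E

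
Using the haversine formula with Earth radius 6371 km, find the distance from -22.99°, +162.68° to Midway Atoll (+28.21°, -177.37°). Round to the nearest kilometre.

Δλ = -177.37 − 162.68 = -340.05°; wrapped into (−180°, 180°]: 19.95°.
Δφ = 28.21 − -22.99 = 51.20°.
a = sin²(Δφ/2) + cos φ₁ · cos φ₂ · sin²(Δλ/2) = 0.211039.
c = 2·atan2(√a, √(1−a)) = 0.95462 rad → d = 6371·c ≈ 6081.86 km.

6082 km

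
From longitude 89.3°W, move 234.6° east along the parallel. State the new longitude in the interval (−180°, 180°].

145.3°E

Start at -89.3°; shift +234.6° → +145.3°.
+145.3° already lies in (−180°, 180°].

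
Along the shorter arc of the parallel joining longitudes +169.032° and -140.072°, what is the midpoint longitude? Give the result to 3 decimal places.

-165.520°

Signed shortest Δλ from +169.032° to -140.072° is +50.896°.
Midpoint longitude = +169.032° + (+50.896°)/2 = +169.032° + 25.448° = +194.480°.
Normalise into (−180°, 180°]: -165.520°.
(The naïve average (+169.032 + -140.072)/2 = 14.48° is on the wrong side of the globe.)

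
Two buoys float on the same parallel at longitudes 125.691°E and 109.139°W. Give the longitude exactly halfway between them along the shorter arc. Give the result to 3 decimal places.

171.724°W

Signed shortest Δλ from +125.691° to -109.139° is +125.170°.
Midpoint longitude = +125.691° + (+125.170°)/2 = +125.691° + 62.585° = +188.276°.
Normalise into (−180°, 180°]: -171.724°.
(The naïve average (+125.691 + -109.139)/2 = 8.276° is on the wrong side of the globe.)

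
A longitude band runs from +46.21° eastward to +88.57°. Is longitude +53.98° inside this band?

Band width going east from +46.21° to +88.57°: ((88.57 − 46.21) mod 360) = 42.36°.
Offset of +53.98° east of the west edge: ((53.98 − 46.21) mod 360) = 7.77°.
7.77° ≤ 42.36° ⇒ inside.

Yes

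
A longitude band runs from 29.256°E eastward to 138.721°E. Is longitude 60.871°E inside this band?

Band width going east from +29.256° to +138.721°: ((138.721 − 29.256) mod 360) = 109.465°.
Offset of +60.871° east of the west edge: ((60.871 − 29.256) mod 360) = 31.615°.
31.615° ≤ 109.465° ⇒ inside.

Yes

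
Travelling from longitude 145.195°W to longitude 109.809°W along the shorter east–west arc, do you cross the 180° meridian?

Signed shortest Δλ = ((-109.809 − -145.195 + 180) mod 360) − 180 = 35.386°.
Going east by 35.386° from -145.195° reaches -109.809° without touching 180°.

No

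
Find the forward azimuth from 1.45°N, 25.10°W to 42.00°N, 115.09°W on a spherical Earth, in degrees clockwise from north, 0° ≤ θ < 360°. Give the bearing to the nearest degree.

Δλ = -115.09 − -25.10 = -89.99°.
θ = atan2( sin Δλ · cos φ₂ , cos φ₁ · sin φ₂ − sin φ₁ · cos φ₂ · cos Δλ )
  = atan2(-0.74314, 0.66891) = -48.009° → normalised to [0°, 360°): 311.991°.

312°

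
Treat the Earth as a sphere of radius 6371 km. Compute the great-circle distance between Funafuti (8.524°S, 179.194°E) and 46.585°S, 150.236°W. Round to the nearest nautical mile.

Δλ = -150.236 − 179.194 = -329.430°; wrapped into (−180°, 180°]: 30.570°.
Δφ = -46.585 − -8.524 = -38.061°.
a = sin²(Δφ/2) + cos φ₁ · cos φ₂ · sin²(Δλ/2) = 0.153558.
c = 2·atan2(√a, √(1−a)) = 0.80531 rad → d = 6371·c ≈ 5130.66 km ≈ 2770.34 nmi.

2770 nmi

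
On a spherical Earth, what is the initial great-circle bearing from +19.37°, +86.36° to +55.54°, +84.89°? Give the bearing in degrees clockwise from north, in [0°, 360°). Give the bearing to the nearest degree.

359°

Δλ = 84.89 − 86.36 = -1.47°.
θ = atan2( sin Δλ · cos φ₂ , cos φ₁ · sin φ₂ − sin φ₁ · cos φ₂ · cos Δλ )
  = atan2(-0.01452, 0.59024) = -1.409° → normalised to [0°, 360°): 358.591°.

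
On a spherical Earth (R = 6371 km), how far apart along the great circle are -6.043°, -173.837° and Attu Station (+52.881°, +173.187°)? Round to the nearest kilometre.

6665 km

Δλ = 173.187 − -173.837 = 347.024°; wrapped into (−180°, 180°]: -12.976°.
Δφ = 52.881 − -6.043 = 58.924°.
a = sin²(Δφ/2) + cos φ₁ · cos φ₂ · sin²(Δλ/2) = 0.249575.
c = 2·atan2(√a, √(1−a)) = 1.04622 rad → d = 6371·c ≈ 6665.44 km.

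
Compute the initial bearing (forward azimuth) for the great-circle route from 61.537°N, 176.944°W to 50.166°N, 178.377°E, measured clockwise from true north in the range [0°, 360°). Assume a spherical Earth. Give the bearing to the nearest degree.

Δλ = 178.377 − -176.944 = 355.321°; wrapped into (−180°, 180°]: -4.679°.
θ = atan2( sin Δλ · cos φ₂ , cos φ₁ · sin φ₂ − sin φ₁ · cos φ₂ · cos Δλ )
  = atan2(-0.05225, -0.19528) = -165.020° → normalised to [0°, 360°): 194.980°.

195°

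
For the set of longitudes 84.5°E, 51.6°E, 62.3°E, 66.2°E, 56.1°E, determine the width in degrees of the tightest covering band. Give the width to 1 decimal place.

32.9°

Sort the longitudes: +51.6°, +56.1°, +62.3°, +66.2°, +84.5°.
Eastward gaps between consecutive values (wrapping around): 4.5°, 6.2°, 3.9°, 18.3°, 327.1°.
Largest gap = 327.1° ⇒ minimal covering band is its complement: 360° − 327.1° = 32.9°.
Band runs from +51.6° eastward to +84.5°.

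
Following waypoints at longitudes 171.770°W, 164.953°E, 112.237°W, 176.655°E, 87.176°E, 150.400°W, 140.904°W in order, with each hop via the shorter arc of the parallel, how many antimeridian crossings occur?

Leg 1: -171.770° → +164.953°, shortest Δλ = -23.277° (west) — crosses 180°.
Leg 2: +164.953° → -112.237°, shortest Δλ = 82.81° (east) — crosses 180°.
Leg 3: -112.237° → +176.655°, shortest Δλ = -71.108° (west) — crosses 180°.
Leg 4: +176.655° → +87.176°, shortest Δλ = -89.479° (west) — does not cross 180°.
Leg 5: +87.176° → -150.400°, shortest Δλ = 122.424° (east) — crosses 180°.
Leg 6: -150.400° → -140.904°, shortest Δλ = 9.496° (east) — does not cross 180°.
Total crossings: 4.

4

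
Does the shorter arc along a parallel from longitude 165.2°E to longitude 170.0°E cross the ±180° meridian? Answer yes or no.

Signed shortest Δλ = ((170.0 − 165.2 + 180) mod 360) − 180 = 4.8°.
Going east by 4.8° from +165.2° reaches +170.0° without touching 180°.

No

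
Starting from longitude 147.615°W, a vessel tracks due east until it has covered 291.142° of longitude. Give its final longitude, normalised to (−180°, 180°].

143.527°E

Start at -147.615°; shift +291.142° → +143.527°.
+143.527° already lies in (−180°, 180°].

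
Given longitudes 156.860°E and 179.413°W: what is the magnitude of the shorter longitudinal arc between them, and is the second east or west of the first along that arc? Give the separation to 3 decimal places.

Raw difference: -179.413 − 156.860 = -336.273°.
Normalise into (−180°, 180°]: -336.273° + 360° = 23.727°.
Positive ⇒ the second point lies to the east; separation 23.727°.

23.727° east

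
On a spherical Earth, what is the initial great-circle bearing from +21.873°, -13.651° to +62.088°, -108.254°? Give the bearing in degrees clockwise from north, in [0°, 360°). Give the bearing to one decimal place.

Δλ = -108.254 − -13.651 = -94.603°.
θ = atan2( sin Δλ · cos φ₂ , cos φ₁ · sin φ₂ − sin φ₁ · cos φ₂ · cos Δλ )
  = atan2(-0.46661, 0.83405) = -29.225° → normalised to [0°, 360°): 330.775°.

330.8°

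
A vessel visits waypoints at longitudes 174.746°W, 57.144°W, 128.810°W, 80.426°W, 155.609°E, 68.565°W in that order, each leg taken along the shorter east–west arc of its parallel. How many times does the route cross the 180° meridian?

Leg 1: -174.746° → -57.144°, shortest Δλ = 117.602° (east) — does not cross 180°.
Leg 2: -57.144° → -128.810°, shortest Δλ = -71.666° (west) — does not cross 180°.
Leg 3: -128.810° → -80.426°, shortest Δλ = 48.384° (east) — does not cross 180°.
Leg 4: -80.426° → +155.609°, shortest Δλ = -123.965° (west) — crosses 180°.
Leg 5: +155.609° → -68.565°, shortest Δλ = 135.826° (east) — crosses 180°.
Total crossings: 2.

2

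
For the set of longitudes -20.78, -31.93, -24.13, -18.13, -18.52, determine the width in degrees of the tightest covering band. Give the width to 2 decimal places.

13.80°

Sort the longitudes: -31.93°, -24.13°, -20.78°, -18.52°, -18.13°.
Eastward gaps between consecutive values (wrapping around): 7.80°, 3.35°, 2.26°, 0.39°, 346.20°.
Largest gap = 346.20° ⇒ minimal covering band is its complement: 360° − 346.20° = 13.80°.
Band runs from -31.93° eastward to -18.13°.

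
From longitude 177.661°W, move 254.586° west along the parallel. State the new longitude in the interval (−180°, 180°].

72.247°W

Start at -177.661°; shift −254.586° → -432.247°.
-432.247° lies outside (−180°, 180°]; add 360° → -72.247°.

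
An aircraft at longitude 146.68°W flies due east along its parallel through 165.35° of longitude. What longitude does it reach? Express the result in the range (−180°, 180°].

Start at -146.68°; shift +165.35° → +18.67°.
+18.67° already lies in (−180°, 180°].

18.67°E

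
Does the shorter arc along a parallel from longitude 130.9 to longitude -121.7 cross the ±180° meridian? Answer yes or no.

Naïve |-121.7 − 130.9| = 252.6° > 180°, so the shorter arc goes the other way round — across 180°.
Signed shortest Δλ = ((-121.7 − 130.9 + 180) mod 360) − 180 = 107.4°.
Going east by 107.4° from +130.9° passes through 180° before reaching -121.7°.

Yes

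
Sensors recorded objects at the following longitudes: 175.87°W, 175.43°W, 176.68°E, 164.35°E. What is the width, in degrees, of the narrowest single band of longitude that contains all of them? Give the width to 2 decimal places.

Sort the longitudes: -175.87°, -175.43°, +164.35°, +176.68°.
Eastward gaps between consecutive values (wrapping around): 0.44°, 339.78°, 12.33°, 7.45°.
Largest gap = 339.78° ⇒ minimal covering band is its complement: 360° − 339.78° = 20.22°.
Band runs from +164.35° eastward to -175.43°, crossing the antimeridian.

20.22°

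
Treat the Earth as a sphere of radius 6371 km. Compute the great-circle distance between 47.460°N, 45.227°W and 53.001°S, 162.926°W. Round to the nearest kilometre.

Δλ = -162.926 − -45.227 = -117.699°.
Δφ = -53.001 − 47.460 = -100.461°.
a = sin²(Δφ/2) + cos φ₁ · cos φ₂ · sin²(Δλ/2) = 0.888788.
c = 2·atan2(√a, √(1−a)) = 2.46160 rad → d = 6371·c ≈ 15682.84 km.

15683 km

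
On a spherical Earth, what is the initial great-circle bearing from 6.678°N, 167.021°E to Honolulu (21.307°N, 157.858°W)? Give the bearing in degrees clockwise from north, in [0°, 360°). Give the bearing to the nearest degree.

63°

Δλ = -157.858 − 167.021 = -324.879°; wrapped into (−180°, 180°]: 35.121°.
θ = atan2( sin Δλ · cos φ₂ , cos φ₁ · sin φ₂ − sin φ₁ · cos φ₂ · cos Δλ )
  = atan2(0.53598, 0.27228) = 63.069° → normalised to [0°, 360°): 63.069°.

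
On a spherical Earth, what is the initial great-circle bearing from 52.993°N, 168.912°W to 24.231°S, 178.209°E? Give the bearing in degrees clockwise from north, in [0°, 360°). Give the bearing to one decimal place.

Δλ = 178.209 − -168.912 = 347.121°; wrapped into (−180°, 180°]: -12.879°.
θ = atan2( sin Δλ · cos φ₂ , cos φ₁ · sin φ₂ − sin φ₁ · cos φ₂ · cos Δλ )
  = atan2(-0.20326, -0.95692) = -168.008° → normalised to [0°, 360°): 191.992°.

192.0°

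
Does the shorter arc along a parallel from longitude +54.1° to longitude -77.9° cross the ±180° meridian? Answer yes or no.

Signed shortest Δλ = ((-77.9 − 54.1 + 180) mod 360) − 180 = -132.0°.
Going west by 132.0° from +54.1° reaches -77.9° without touching 180°.

No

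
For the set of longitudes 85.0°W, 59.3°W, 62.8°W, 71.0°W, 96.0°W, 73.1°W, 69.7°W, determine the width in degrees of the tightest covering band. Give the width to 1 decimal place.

36.7°

Sort the longitudes: -96.0°, -85.0°, -73.1°, -71.0°, -69.7°, -62.8°, -59.3°.
Eastward gaps between consecutive values (wrapping around): 11.0°, 11.9°, 2.1°, 1.3°, 6.9°, 3.5°, 323.3°.
Largest gap = 323.3° ⇒ minimal covering band is its complement: 360° − 323.3° = 36.7°.
Band runs from -96.0° eastward to -59.3°.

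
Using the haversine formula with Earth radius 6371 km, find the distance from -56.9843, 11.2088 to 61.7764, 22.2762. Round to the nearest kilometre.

13240 km

Δλ = 22.2762 − 11.2088 = 11.0674°.
Δφ = 61.7764 − -56.9843 = 118.7607°.
a = sin²(Δφ/2) + cos φ₁ · cos φ₂ · sin²(Δλ/2) = 0.742972.
c = 2·atan2(√a, √(1−a)) = 2.07824 rad → d = 6371·c ≈ 13240.47 km.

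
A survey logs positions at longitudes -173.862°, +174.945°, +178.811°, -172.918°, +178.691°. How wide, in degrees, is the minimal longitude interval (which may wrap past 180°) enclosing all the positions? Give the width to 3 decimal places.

Sort the longitudes: -173.862°, -172.918°, +174.945°, +178.691°, +178.811°.
Eastward gaps between consecutive values (wrapping around): 0.944°, 347.863°, 3.746°, 0.120°, 7.327°.
Largest gap = 347.863° ⇒ minimal covering band is its complement: 360° − 347.863° = 12.137°.
Band runs from +174.945° eastward to -172.918°, crossing the antimeridian.

12.137°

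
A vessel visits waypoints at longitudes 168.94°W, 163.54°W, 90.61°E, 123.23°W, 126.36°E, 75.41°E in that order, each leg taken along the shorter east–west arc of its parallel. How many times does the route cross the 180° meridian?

3

Leg 1: -168.94° → -163.54°, shortest Δλ = 5.4° (east) — does not cross 180°.
Leg 2: -163.54° → +90.61°, shortest Δλ = -105.85° (west) — crosses 180°.
Leg 3: +90.61° → -123.23°, shortest Δλ = 146.16° (east) — crosses 180°.
Leg 4: -123.23° → +126.36°, shortest Δλ = -110.41° (west) — crosses 180°.
Leg 5: +126.36° → +75.41°, shortest Δλ = -50.95° (west) — does not cross 180°.
Total crossings: 3.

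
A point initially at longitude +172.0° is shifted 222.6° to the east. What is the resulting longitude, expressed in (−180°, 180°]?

+34.6°

Start at +172.0°; shift +222.6° → +394.6°.
+394.6° lies outside (−180°, 180°]; subtract 360° → +34.6°.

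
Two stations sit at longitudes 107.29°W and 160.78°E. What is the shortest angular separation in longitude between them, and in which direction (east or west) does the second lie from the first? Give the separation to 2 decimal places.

Raw difference: 160.78 − -107.29 = 268.07°.
Normalise into (−180°, 180°]: 268.07° − 360° = -91.93°.
Negative ⇒ the second point lies to the west; separation 91.93°.

91.93° west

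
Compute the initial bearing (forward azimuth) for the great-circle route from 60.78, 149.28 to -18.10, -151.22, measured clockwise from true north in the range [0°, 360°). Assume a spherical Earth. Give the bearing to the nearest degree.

Δλ = -151.22 − 149.28 = -300.50°; wrapped into (−180°, 180°]: 59.50°.
θ = atan2( sin Δλ · cos φ₂ , cos φ₁ · sin φ₂ − sin φ₁ · cos φ₂ · cos Δλ )
  = atan2(0.81899, -0.57270) = 124.964° → normalised to [0°, 360°): 124.964°.

125°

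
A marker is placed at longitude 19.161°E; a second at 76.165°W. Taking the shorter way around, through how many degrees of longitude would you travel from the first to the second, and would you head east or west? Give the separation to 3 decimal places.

Raw difference: -76.165 − 19.161 = -95.326°.
Normalise into (−180°, 180°]: -95.326° stays -95.326°.
Negative ⇒ the second point lies to the west; separation 95.326°.

95.326° west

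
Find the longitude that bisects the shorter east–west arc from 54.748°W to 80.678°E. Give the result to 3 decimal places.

12.965°E

Signed shortest Δλ from -54.748° to +80.678° is +135.426°.
Midpoint longitude = -54.748° + (+135.426°)/2 = -54.748° + 67.713° = +12.965°.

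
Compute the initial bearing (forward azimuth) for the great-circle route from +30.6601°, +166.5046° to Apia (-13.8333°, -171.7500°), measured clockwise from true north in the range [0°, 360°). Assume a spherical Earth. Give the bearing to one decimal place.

Δλ = -171.7500 − 166.5046 = -338.2546°; wrapped into (−180°, 180°]: 21.7454°.
θ = atan2( sin Δλ · cos φ₂ , cos φ₁ · sin φ₂ − sin φ₁ · cos φ₂ · cos Δλ )
  = atan2(0.35974, -0.66559) = 151.610° → normalised to [0°, 360°): 151.610°.

151.6°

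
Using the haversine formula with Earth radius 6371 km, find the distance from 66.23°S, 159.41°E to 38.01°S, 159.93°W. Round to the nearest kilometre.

4052 km

Δλ = -159.93 − 159.41 = -319.34°; wrapped into (−180°, 180°]: 40.66°.
Δφ = -38.01 − -66.23 = 28.22°.
a = sin²(Δφ/2) + cos φ₁ · cos φ₂ · sin²(Δλ/2) = 0.097764.
c = 2·atan2(√a, √(1−a)) = 0.63601 rad → d = 6371·c ≈ 4052.02 km.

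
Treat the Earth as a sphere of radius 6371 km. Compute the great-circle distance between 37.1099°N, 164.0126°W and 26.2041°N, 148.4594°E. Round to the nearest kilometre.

Δλ = 148.4594 − -164.0126 = 312.4720°; wrapped into (−180°, 180°]: -47.5280°.
Δφ = 26.2041 − 37.1099 = -10.9058°.
a = sin²(Δφ/2) + cos φ₁ · cos φ₂ · sin²(Δλ/2) = 0.125220.
c = 2·atan2(√a, √(1−a)) = 0.72340 rad → d = 6371·c ≈ 4608.78 km.

4609 km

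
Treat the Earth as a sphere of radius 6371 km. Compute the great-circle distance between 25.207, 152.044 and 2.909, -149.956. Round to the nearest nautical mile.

Δλ = -149.956 − 152.044 = -302.000°; wrapped into (−180°, 180°]: 58.000°.
Δφ = 2.909 − 25.207 = -22.298°.
a = sin²(Δφ/2) + cos φ₁ · cos φ₂ · sin²(Δλ/2) = 0.249773.
c = 2·atan2(√a, √(1−a)) = 1.04667 rad → d = 6371·c ≈ 6668.36 km ≈ 3600.62 nmi.

3601 nmi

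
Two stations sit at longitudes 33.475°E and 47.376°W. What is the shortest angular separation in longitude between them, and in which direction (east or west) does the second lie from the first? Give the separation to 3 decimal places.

Raw difference: -47.376 − 33.475 = -80.851°.
Normalise into (−180°, 180°]: -80.851° stays -80.851°.
Negative ⇒ the second point lies to the west; separation 80.851°.

80.851° west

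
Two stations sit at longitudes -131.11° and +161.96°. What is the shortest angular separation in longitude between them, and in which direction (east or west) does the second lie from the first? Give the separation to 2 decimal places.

66.93° west

Raw difference: 161.96 − -131.11 = 293.07°.
Normalise into (−180°, 180°]: 293.07° − 360° = -66.93°.
Negative ⇒ the second point lies to the west; separation 66.93°.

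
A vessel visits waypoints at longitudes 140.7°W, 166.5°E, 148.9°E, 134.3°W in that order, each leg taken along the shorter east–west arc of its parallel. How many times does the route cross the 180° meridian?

Leg 1: -140.7° → +166.5°, shortest Δλ = -52.8° (west) — crosses 180°.
Leg 2: +166.5° → +148.9°, shortest Δλ = -17.6° (west) — does not cross 180°.
Leg 3: +148.9° → -134.3°, shortest Δλ = 76.8° (east) — crosses 180°.
Total crossings: 2.

2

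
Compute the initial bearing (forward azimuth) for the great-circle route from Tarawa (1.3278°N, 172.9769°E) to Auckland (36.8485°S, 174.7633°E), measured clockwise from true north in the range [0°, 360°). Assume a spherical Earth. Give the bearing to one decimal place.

177.7°

Δλ = 174.7633 − 172.9769 = 1.7864°.
θ = atan2( sin Δλ · cos φ₂ , cos φ₁ · sin φ₂ − sin φ₁ · cos φ₂ · cos Δλ )
  = atan2(0.02495, -0.61807) = 177.689° → normalised to [0°, 360°): 177.689°.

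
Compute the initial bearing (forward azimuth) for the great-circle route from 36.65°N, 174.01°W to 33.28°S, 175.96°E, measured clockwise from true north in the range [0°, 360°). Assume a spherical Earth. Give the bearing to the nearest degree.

189°

Δλ = 175.96 − -174.01 = 349.97°; wrapped into (−180°, 180°]: -10.03°.
θ = atan2( sin Δλ · cos φ₂ , cos φ₁ · sin φ₂ − sin φ₁ · cos φ₂ · cos Δλ )
  = atan2(-0.14560, -0.93165) = -171.117° → normalised to [0°, 360°): 188.883°.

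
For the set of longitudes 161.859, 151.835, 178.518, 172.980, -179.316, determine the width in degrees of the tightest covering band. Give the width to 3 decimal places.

28.849°

Sort the longitudes: -179.316°, +151.835°, +161.859°, +172.980°, +178.518°.
Eastward gaps between consecutive values (wrapping around): 331.151°, 10.024°, 11.121°, 5.538°, 2.166°.
Largest gap = 331.151° ⇒ minimal covering band is its complement: 360° − 331.151° = 28.849°.
Band runs from +151.835° eastward to -179.316°, crossing the antimeridian.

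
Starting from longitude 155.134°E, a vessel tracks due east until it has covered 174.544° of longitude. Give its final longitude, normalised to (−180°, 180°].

Start at +155.134°; shift +174.544° → +329.678°.
+329.678° lies outside (−180°, 180°]; subtract 360° → -30.322°.

30.322°W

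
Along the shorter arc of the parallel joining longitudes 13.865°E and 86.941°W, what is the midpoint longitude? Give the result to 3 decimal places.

36.538°W

Signed shortest Δλ from +13.865° to -86.941° is -100.806°.
Midpoint longitude = +13.865° + (-100.806°)/2 = +13.865° − 50.403° = -36.538°.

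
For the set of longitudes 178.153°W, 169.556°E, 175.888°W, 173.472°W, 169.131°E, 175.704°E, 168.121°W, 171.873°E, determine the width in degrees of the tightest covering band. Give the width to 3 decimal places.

Sort the longitudes: -178.153°, -175.888°, -173.472°, -168.121°, +169.131°, +169.556°, +171.873°, +175.704°.
Eastward gaps between consecutive values (wrapping around): 2.265°, 2.416°, 5.351°, 337.252°, 0.425°, 2.317°, 3.831°, 6.143°.
Largest gap = 337.252° ⇒ minimal covering band is its complement: 360° − 337.252° = 22.748°.
Band runs from +169.131° eastward to -168.121°, crossing the antimeridian.

22.748°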